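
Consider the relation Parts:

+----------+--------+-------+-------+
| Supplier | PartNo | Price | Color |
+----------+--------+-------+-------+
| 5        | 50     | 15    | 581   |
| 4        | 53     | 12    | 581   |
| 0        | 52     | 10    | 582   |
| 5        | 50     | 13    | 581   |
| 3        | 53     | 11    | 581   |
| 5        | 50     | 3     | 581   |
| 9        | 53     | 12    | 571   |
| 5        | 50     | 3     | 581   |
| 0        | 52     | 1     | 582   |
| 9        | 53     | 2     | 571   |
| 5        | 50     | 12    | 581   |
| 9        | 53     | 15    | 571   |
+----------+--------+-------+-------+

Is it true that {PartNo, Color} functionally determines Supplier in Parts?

(PartNo=50, Color=581): 5 rows → Supplier = 5, 5, 5, 5, 5 ✓
(PartNo=53, Color=581): 2 rows → Supplier takes values {4, 3} — violation
(PartNo=52, Color=582): 2 rows → Supplier = 0, 0 ✓
(PartNo=53, Color=571): 3 rows → Supplier = 9, 9, 9 ✓
Two rows agree on {PartNo, Color} but differ on Supplier, so {PartNo, Color} → Supplier does not hold.

No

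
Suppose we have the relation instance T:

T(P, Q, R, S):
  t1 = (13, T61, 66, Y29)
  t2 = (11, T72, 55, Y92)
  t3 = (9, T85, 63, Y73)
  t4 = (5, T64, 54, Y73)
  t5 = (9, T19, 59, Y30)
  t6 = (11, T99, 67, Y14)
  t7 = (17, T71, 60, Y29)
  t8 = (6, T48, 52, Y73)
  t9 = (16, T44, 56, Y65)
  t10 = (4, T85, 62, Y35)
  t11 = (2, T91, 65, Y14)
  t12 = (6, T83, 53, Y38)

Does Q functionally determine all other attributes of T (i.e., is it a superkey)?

No

Rows 3 and 10 have the same Q value Q=T85 but are distinct tuples, so Q does not determine every attribute — not a superkey.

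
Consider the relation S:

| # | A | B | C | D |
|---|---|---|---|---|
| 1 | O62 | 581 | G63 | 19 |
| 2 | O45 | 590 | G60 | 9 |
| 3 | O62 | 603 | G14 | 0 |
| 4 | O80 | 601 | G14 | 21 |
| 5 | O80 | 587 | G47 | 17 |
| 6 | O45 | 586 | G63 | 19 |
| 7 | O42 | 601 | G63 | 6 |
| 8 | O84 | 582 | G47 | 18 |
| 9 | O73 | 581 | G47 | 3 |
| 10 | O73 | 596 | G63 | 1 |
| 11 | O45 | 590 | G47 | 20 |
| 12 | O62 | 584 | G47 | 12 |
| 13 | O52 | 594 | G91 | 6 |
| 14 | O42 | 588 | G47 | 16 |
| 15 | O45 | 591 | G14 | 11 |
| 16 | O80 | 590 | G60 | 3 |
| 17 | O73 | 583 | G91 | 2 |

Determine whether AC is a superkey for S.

Yes

All 17 rows have distinct AC values, so AC → (all attributes) holds and AC is a superkey.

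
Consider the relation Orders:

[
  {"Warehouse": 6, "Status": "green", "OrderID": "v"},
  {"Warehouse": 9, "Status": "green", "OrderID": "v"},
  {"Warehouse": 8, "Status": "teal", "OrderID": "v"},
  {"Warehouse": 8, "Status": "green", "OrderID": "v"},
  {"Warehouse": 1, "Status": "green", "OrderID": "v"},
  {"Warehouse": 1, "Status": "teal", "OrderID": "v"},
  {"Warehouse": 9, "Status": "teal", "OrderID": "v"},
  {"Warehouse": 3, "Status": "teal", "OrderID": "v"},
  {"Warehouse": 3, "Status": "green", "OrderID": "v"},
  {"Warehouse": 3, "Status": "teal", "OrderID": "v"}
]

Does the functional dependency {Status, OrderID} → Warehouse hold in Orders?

No

(Status=green, OrderID=v): 5 rows → Warehouse takes values {6, 9, 8, 1, 3} — violation
(Status=teal, OrderID=v): 5 rows → Warehouse takes values {8, 1, 9, 3} — violation
Two rows agree on {Status, OrderID} but differ on Warehouse, so {Status, OrderID} → Warehouse does not hold.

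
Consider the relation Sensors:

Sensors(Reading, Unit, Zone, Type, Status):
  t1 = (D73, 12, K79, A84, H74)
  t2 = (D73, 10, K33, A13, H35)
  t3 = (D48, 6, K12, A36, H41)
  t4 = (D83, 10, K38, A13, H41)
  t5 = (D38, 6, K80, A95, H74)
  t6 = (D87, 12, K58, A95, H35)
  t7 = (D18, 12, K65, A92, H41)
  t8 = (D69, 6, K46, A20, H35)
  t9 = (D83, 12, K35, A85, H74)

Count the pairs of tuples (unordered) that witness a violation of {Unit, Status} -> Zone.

1

(Unit=12, Status=H74): violating pairs (1,9) — 1 pair.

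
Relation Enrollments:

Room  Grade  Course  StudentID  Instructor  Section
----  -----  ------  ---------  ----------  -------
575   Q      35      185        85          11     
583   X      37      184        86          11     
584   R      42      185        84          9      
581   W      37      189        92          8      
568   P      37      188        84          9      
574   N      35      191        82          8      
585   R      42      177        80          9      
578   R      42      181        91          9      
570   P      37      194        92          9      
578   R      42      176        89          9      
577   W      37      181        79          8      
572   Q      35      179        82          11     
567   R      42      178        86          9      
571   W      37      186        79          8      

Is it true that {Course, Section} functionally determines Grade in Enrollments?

(Course=35, Section=11): 2 rows → Grade = Q, Q ✓
(Course=37, Section=11): 1 row → Grade = X ✓
(Course=42, Section=9): 5 rows → Grade = R, R, R, R, R ✓
(Course=37, Section=8): 3 rows → Grade = W, W, W ✓
(Course=37, Section=9): 2 rows → Grade = P, P ✓
(Course=35, Section=8): 1 row → Grade = N ✓
Every {Course, Section} value is associated with a single Grade value, so {Course, Section} → Grade holds.

Yes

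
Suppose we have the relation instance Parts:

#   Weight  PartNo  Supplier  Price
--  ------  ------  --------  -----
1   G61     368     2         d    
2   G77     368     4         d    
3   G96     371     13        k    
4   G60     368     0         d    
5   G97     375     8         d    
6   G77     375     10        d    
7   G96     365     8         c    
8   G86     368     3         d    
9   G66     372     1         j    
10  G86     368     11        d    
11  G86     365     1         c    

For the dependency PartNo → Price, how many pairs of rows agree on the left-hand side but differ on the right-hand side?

PartNo=368: all 5 rows agree on Price — 0 pairs.
PartNo=375: all 2 rows agree on Price — 0 pairs.
PartNo=365: all 2 rows agree on Price — 0 pairs.

0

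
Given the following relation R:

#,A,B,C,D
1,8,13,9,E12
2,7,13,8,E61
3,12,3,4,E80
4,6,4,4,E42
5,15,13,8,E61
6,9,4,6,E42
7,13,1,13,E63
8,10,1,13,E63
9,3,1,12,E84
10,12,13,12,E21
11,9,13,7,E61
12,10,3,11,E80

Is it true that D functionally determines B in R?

D=E12: row 1 → B = 13 ✓
D=E61: rows 2, 5, 11 → B = 13, 13, 13 ✓
D=E80: rows 3, 12 → B = 3, 3 ✓
D=E42: rows 4, 6 → B = 4, 4 ✓
D=E63: rows 7, 8 → B = 1, 1 ✓
D=E84: row 9 → B = 1 ✓
D=E21: row 10 → B = 13 ✓
Every D value is associated with a single B value, so D -> B holds.

Yes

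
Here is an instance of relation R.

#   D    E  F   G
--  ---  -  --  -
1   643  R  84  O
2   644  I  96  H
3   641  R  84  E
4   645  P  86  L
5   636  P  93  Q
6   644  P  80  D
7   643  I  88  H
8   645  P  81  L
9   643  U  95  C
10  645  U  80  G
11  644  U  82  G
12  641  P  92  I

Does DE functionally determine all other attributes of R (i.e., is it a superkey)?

No

Rows 4 and 8 have the same DE value (D=645, E=P) but are distinct tuples, so DE does not determine every attribute — not a superkey.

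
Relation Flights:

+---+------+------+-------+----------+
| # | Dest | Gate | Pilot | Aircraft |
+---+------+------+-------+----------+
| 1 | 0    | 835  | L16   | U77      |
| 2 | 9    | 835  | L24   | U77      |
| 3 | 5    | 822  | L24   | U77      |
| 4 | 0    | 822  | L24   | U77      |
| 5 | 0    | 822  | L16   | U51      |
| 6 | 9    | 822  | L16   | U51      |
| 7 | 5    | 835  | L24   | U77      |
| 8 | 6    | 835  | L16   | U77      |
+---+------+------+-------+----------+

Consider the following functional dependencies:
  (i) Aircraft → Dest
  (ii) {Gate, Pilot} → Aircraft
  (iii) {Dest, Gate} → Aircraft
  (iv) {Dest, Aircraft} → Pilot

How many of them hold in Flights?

1

(i) Aircraft → Dest: Aircraft=U77: rows 1, 2, 3, 4, 7, 8 → Dest takes values {0, 9, 5, 6} — violation; Aircraft=U51: rows 5, 6 → Dest takes values {0, 9} — violation — fails.
(ii) {Gate, Pilot} → Aircraft: every LHS value maps to a single RHS value — holds.
(iii) {Dest, Gate} → Aircraft: (Dest=0, Gate=822): rows 4, 5 → Aircraft takes values {U77, U51} — violation — fails.
(iv) {Dest, Aircraft} → Pilot: (Dest=0, Aircraft=U77): rows 1, 4 → Pilot takes values {L16, L24} — violation — fails.
1 of the 4 dependencies holds.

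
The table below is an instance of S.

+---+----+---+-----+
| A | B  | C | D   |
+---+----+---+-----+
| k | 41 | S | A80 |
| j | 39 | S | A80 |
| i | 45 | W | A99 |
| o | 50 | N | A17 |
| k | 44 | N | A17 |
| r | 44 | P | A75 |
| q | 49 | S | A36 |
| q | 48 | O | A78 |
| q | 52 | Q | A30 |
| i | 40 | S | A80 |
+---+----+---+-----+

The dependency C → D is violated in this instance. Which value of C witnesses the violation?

S

C=S: 4 rows → D takes values {A80, A36} — violation
C=W: 1 row → D = A99 ✓
C=N: 2 rows → D = A17, A17 ✓
C=P: 1 row → D = A75 ✓
C=O: 1 row → D = A78 ✓
C=Q: 1 row → D = A30 ✓
The only C value with inconsistent D is C=S.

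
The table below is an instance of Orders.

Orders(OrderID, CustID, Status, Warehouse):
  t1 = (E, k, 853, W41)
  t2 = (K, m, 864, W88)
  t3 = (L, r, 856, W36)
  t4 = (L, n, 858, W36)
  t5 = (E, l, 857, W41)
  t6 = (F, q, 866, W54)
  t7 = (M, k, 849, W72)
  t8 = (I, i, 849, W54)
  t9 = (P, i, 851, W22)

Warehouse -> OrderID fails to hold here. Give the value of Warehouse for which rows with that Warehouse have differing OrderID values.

Warehouse=W41: rows 1, 5 → OrderID = E, E ✓
Warehouse=W88: row 2 → OrderID = K ✓
Warehouse=W36: rows 3, 4 → OrderID = L, L ✓
Warehouse=W54: rows 6, 8 → OrderID takes values {F, I} — violation
Warehouse=W72: row 7 → OrderID = M ✓
Warehouse=W22: row 9 → OrderID = P ✓
The only Warehouse value with inconsistent OrderID is Warehouse=W54.

W54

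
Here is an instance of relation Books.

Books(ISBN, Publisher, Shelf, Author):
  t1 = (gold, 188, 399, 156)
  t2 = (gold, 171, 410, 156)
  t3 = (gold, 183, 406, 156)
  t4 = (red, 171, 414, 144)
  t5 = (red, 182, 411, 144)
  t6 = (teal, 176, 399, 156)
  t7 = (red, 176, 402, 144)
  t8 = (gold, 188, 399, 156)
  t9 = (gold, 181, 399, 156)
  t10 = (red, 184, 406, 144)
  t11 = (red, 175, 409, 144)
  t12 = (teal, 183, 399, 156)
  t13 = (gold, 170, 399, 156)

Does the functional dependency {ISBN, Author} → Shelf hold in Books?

No

(ISBN=gold, Author=156): rows 1, 2, 3, 8, 9, 13 → Shelf takes values {399, 410, 406} — violation
(ISBN=red, Author=144): rows 4, 5, 7, 10, 11 → Shelf takes values {414, 411, 402, 406, 409} — violation
(ISBN=teal, Author=156): rows 6, 12 → Shelf = 399, 399 ✓
Two rows agree on {ISBN, Author} but differ on Shelf, so {ISBN, Author} → Shelf does not hold.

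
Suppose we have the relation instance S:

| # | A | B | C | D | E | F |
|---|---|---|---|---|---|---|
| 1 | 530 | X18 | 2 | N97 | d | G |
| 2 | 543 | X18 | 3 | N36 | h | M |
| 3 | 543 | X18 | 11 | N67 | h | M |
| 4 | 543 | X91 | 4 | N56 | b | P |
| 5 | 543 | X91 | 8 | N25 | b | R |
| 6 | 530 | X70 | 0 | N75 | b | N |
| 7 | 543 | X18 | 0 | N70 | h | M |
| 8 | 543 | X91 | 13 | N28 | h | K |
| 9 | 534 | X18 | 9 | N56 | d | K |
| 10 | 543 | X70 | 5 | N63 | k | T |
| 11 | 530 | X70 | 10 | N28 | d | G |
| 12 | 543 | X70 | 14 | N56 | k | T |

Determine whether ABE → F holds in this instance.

(A=530, B=X18, E=d): row 1 → F = G ✓
(A=543, B=X18, E=h): rows 2, 3, 7 → F = M, M, M ✓
(A=543, B=X91, E=b): rows 4, 5 → F takes values {P, R} — violation
(A=530, B=X70, E=b): row 6 → F = N ✓
(A=543, B=X91, E=h): row 8 → F = K ✓
(A=534, B=X18, E=d): row 9 → F = K ✓
(A=543, B=X70, E=k): rows 10, 12 → F = T, T ✓
(A=530, B=X70, E=d): row 11 → F = G ✓
Two rows agree on ABE but differ on F, so ABE → F does not hold.

No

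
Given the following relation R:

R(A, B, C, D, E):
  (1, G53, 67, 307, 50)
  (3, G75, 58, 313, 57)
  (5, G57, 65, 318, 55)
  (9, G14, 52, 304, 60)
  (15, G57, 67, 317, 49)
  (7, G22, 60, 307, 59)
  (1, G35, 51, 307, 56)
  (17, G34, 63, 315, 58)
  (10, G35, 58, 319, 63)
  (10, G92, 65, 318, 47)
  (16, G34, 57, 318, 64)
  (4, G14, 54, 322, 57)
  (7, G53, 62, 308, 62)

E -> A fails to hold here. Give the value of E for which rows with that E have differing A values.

E=50: 1 row → A = 1 ✓
E=57: 2 rows → A takes values {3, 4} — violation
E=55: 1 row → A = 5 ✓
E=60: 1 row → A = 9 ✓
E=49: 1 row → A = 15 ✓
E=59: 1 row → A = 7 ✓
E=56: 1 row → A = 1 ✓
E=58: 1 row → A = 17 ✓
E=63: 1 row → A = 10 ✓
E=47: 1 row → A = 10 ✓
E=64: 1 row → A = 16 ✓
E=62: 1 row → A = 7 ✓
The only E value with inconsistent A is E=57.

57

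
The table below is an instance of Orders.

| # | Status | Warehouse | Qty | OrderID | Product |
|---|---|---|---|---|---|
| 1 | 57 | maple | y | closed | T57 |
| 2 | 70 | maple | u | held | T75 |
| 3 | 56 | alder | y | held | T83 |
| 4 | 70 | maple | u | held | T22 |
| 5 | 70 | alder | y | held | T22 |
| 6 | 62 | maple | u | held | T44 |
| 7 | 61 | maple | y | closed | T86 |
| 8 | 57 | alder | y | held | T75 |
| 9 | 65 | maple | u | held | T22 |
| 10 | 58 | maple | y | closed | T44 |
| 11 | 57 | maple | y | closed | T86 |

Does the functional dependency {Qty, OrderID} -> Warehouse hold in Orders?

(Qty=y, OrderID=closed): rows 1, 7, 10, 11 → Warehouse = maple, maple, maple, maple ✓
(Qty=u, OrderID=held): rows 2, 4, 6, 9 → Warehouse = maple, maple, maple, maple ✓
(Qty=y, OrderID=held): rows 3, 5, 8 → Warehouse = alder, alder, alder ✓
Every {Qty, OrderID} value is associated with a single Warehouse value, so {Qty, OrderID} -> Warehouse holds.

Yes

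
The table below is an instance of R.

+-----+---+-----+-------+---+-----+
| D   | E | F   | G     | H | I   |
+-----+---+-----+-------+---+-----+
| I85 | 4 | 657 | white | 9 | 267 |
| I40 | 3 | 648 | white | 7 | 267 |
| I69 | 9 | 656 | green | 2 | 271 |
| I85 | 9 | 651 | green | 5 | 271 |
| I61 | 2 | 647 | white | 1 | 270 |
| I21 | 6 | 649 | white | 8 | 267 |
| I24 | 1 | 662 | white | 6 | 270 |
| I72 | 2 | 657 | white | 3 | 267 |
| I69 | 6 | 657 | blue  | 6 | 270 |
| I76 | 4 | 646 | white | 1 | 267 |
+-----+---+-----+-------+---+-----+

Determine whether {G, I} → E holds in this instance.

(G=white, I=267): 5 rows → E takes values {4, 3, 6, 2} — violation
(G=green, I=271): 2 rows → E = 9, 9 ✓
(G=white, I=270): 2 rows → E takes values {2, 1} — violation
(G=blue, I=270): 1 row → E = 6 ✓
Two rows agree on {G, I} but differ on E, so {G, I} → E does not hold.

No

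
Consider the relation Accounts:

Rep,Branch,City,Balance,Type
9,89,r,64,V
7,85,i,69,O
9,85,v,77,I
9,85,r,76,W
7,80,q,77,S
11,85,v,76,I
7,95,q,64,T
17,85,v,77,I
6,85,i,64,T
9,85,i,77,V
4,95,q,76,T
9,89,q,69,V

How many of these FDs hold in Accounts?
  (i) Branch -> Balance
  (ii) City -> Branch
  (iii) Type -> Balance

0

(i) Branch -> Balance: Branch=89: 2 rows → Balance takes values {64, 69} — violation; Branch=85: 7 rows → Balance takes values {69, 77, 76, 64} — violation; Branch=95: 2 rows → Balance takes values {64, 76} — violation — fails.
(ii) City -> Branch: City=r: 2 rows → Branch takes values {89, 85} — violation; City=q: 4 rows → Branch takes values {80, 95, 89} — violation — fails.
(iii) Type -> Balance: Type=V: 3 rows → Balance takes values {64, 77, 69} — violation; Type=I: 3 rows → Balance takes values {77, 76} — violation; Type=T: 3 rows → Balance takes values {64, 76} — violation — fails.
None of the 3 dependencies hold.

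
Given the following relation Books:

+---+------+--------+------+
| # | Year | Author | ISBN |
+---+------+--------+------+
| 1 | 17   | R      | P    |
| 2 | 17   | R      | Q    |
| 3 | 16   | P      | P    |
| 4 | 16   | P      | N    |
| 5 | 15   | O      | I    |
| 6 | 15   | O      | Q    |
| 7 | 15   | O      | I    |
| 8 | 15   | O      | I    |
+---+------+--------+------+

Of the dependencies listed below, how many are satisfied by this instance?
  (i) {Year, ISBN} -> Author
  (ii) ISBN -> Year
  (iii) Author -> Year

2

(i) {Year, ISBN} -> Author: every LHS value maps to a single RHS value — holds.
(ii) ISBN -> Year: ISBN=P: rows 1, 3 → Year takes values {17, 16} — violation; ISBN=Q: rows 2, 6 → Year takes values {17, 15} — violation — fails.
(iii) Author -> Year: every LHS value maps to a single RHS value — holds.
2 of the 3 dependencies hold.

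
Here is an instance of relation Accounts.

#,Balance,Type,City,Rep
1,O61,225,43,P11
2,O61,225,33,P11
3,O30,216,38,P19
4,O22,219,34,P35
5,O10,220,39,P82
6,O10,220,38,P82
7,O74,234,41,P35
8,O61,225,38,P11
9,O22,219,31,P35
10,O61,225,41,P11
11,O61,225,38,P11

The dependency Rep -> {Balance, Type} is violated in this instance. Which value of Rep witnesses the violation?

Rep=P11: rows 1, 2, 8, 10, 11 → {Balance,Type} = (O61, 225), (O61, 225), (O61, 225), (O61, 225), (O61, 225) ✓
Rep=P19: row 3 → {Balance,Type} = (O30, 216) ✓
Rep=P35: rows 4, 7, 9 → {Balance,Type} takes values {(O22, 219), (O74, 234)} — violation
Rep=P82: rows 5, 6 → {Balance,Type} = (O10, 220), (O10, 220) ✓
The only Rep value with inconsistent RHS is Rep=P35.

P35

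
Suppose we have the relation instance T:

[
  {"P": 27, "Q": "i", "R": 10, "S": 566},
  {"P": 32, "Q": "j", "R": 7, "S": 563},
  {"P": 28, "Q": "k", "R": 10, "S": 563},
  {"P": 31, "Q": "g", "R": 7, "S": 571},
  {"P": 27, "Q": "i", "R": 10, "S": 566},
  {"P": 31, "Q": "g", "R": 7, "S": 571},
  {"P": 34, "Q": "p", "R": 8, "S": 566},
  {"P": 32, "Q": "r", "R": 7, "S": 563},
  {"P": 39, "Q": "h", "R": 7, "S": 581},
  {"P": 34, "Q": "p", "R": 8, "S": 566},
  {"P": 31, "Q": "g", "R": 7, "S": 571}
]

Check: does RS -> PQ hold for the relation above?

No

(R=10, S=566): 2 rows → {P,Q} = (27, i), (27, i) ✓
(R=7, S=563): 2 rows → {P,Q} takes values {(32, j), (32, r)} — violation
(R=10, S=563): 1 row → {P,Q} = (28, k) ✓
(R=7, S=571): 3 rows → {P,Q} = (31, g), (31, g), (31, g) ✓
(R=8, S=566): 2 rows → {P,Q} = (34, p), (34, p) ✓
(R=7, S=581): 1 row → {P,Q} = (39, h) ✓
Two rows agree on RS but differ on PQ, so RS -> PQ does not hold.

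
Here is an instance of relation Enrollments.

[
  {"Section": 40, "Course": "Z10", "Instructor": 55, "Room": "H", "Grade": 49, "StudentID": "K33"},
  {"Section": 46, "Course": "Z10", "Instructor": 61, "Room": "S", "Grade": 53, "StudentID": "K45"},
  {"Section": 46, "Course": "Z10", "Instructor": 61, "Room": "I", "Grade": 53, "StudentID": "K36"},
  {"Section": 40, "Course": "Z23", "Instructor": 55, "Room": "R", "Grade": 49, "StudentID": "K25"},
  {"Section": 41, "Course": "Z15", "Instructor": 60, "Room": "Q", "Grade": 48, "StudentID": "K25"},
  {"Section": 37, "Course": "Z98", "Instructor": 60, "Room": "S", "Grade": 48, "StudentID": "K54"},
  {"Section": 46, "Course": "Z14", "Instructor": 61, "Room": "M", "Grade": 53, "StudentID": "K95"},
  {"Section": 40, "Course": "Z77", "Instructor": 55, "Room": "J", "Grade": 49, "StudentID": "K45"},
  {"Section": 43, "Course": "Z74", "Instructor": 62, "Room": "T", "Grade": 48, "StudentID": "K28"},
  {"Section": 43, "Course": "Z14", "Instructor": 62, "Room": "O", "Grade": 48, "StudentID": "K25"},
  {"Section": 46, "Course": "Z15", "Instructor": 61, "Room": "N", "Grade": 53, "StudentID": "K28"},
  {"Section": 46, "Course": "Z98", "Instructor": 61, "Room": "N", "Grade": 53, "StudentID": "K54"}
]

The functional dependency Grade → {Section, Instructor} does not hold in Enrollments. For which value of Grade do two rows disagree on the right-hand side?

48

Grade=49: 3 rows → {Section,Instructor} = (40, 55), (40, 55), (40, 55) ✓
Grade=53: 5 rows → {Section,Instructor} = (46, 61), (46, 61), (46, 61), (46, 61), (46, 61) ✓
Grade=48: 4 rows → {Section,Instructor} takes values {(41, 60), (37, 60), (43, 62)} — violation
The only Grade value with inconsistent RHS is Grade=48.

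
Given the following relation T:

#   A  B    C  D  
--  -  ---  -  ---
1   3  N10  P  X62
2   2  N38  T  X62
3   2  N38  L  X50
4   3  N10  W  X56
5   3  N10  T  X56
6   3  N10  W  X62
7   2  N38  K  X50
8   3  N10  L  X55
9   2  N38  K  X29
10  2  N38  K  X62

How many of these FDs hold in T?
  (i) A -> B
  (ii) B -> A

2

(i) A -> B: every LHS value maps to a single RHS value — holds.
(ii) B -> A: every LHS value maps to a single RHS value — holds.
2 of the 2 dependencies hold.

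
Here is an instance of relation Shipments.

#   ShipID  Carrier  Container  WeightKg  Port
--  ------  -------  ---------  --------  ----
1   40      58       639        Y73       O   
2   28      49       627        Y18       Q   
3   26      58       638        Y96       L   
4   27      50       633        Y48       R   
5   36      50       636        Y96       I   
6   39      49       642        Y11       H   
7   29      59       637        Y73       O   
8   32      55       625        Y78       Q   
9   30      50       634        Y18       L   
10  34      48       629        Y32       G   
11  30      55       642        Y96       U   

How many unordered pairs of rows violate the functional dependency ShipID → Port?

ShipID=30: violating pairs (9,11) — 1 pair.

1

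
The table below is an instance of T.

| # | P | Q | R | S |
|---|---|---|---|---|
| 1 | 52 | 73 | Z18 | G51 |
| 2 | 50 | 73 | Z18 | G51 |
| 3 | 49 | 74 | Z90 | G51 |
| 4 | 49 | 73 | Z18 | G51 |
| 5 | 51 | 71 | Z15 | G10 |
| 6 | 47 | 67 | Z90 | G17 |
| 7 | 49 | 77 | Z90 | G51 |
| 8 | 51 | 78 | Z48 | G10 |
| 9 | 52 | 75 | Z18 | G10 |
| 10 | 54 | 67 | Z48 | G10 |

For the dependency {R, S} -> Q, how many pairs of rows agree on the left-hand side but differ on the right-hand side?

2

(R=Z18, S=G51): all 3 rows agree on Q — 0 pairs.
(R=Z90, S=G51): violating pairs (3,7) — 1 pair.
(R=Z48, S=G10): violating pairs (8,10) — 1 pair.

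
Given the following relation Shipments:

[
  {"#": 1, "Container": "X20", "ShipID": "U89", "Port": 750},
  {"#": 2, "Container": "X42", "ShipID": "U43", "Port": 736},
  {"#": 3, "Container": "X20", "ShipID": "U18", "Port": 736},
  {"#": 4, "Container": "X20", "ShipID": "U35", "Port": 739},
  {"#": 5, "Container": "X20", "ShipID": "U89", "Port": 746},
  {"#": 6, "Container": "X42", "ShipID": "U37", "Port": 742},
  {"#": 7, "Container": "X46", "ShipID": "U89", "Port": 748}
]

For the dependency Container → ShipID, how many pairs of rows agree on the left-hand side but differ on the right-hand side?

6

Container=X20: violating pairs (1,3), (1,4), (3,4), (3,5), (4,5) — 5 pairs.
Container=X42: violating pairs (2,6) — 1 pair.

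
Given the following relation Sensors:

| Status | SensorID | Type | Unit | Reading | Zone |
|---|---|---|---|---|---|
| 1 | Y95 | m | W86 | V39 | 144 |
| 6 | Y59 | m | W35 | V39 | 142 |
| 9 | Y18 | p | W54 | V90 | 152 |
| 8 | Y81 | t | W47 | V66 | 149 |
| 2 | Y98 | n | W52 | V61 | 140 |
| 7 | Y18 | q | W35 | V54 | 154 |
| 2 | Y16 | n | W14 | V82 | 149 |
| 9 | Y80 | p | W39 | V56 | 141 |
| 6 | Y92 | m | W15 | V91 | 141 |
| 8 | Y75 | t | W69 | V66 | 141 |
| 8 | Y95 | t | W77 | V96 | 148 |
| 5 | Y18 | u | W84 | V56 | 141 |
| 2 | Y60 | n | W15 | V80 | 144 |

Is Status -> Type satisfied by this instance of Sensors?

Yes

Status=1: 1 row → Type = m ✓
Status=6: 2 rows → Type = m, m ✓
Status=9: 2 rows → Type = p, p ✓
Status=8: 3 rows → Type = t, t, t ✓
Status=2: 3 rows → Type = n, n, n ✓
Status=7: 1 row → Type = q ✓
Status=5: 1 row → Type = u ✓
Every Status value is associated with a single Type value, so Status -> Type holds.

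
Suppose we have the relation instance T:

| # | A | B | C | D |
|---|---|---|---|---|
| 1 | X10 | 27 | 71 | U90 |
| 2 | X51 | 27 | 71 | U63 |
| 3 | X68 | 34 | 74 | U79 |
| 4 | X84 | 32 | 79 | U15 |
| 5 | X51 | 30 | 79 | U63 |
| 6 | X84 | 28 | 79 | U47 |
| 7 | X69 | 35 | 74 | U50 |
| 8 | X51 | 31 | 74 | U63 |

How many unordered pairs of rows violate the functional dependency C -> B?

6

C=71: all 2 rows agree on B — 0 pairs.
C=74: violating pairs (3,7), (3,8), (7,8) — 3 pairs.
C=79: violating pairs (4,5), (4,6), (5,6) — 3 pairs.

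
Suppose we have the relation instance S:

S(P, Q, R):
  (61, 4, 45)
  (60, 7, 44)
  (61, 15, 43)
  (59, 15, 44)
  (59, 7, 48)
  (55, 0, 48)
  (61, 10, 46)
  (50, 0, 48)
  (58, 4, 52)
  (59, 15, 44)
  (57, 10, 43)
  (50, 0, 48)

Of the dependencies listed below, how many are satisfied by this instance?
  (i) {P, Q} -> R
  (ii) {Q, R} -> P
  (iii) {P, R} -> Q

2

(i) {P, Q} -> R: every LHS value maps to a single RHS value — holds.
(ii) {Q, R} -> P: (Q=0, R=48): 3 rows → P takes values {55, 50} — violation — fails.
(iii) {P, R} -> Q: every LHS value maps to a single RHS value — holds.
2 of the 3 dependencies hold.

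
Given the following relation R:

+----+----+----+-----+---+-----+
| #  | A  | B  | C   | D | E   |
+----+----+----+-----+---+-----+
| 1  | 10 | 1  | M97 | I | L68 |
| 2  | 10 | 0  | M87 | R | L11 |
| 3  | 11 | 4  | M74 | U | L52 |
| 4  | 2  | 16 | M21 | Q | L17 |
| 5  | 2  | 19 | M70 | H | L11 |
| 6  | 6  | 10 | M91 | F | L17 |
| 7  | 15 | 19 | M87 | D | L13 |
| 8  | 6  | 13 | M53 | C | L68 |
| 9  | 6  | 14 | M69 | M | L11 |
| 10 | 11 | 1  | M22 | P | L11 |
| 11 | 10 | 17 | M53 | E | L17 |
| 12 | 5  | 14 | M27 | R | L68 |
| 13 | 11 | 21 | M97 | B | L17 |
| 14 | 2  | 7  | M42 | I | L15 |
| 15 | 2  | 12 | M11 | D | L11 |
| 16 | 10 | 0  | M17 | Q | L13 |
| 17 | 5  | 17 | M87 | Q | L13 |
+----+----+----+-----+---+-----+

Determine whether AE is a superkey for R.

No

Rows 5 and 15 have the same AE value (A=2, E=L11) but are distinct tuples, so AE does not determine every attribute — not a superkey.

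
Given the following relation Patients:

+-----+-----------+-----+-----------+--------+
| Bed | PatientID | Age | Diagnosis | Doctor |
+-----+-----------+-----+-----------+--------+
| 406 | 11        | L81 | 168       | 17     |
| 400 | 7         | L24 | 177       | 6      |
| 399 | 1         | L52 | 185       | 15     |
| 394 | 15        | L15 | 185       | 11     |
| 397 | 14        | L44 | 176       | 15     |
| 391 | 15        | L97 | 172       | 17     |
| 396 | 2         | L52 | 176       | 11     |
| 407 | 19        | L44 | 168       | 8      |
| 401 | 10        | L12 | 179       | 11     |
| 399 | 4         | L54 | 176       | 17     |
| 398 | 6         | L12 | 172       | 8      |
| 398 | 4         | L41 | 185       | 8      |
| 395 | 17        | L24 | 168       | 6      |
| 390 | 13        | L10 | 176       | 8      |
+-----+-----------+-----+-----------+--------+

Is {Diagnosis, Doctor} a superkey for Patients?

Yes

All 14 rows have distinct {Diagnosis, Doctor} values, so {Diagnosis, Doctor} → (all attributes) holds and {Diagnosis, Doctor} is a superkey.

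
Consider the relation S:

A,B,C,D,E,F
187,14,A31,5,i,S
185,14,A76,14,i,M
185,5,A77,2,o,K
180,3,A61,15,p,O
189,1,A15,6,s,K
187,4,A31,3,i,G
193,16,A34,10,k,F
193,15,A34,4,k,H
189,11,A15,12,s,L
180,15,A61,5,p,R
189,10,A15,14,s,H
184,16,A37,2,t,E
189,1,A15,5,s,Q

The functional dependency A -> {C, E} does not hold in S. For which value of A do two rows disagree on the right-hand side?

A=187: 2 rows → {C,E} = (A31, i), (A31, i) ✓
A=185: 2 rows → {C,E} takes values {(A76, i), (A77, o)} — violation
A=180: 2 rows → {C,E} = (A61, p), (A61, p) ✓
A=189: 4 rows → {C,E} = (A15, s), (A15, s), (A15, s), (A15, s) ✓
A=193: 2 rows → {C,E} = (A34, k), (A34, k) ✓
A=184: 1 row → {C,E} = (A37, t) ✓
The only A value with inconsistent RHS is A=185.

185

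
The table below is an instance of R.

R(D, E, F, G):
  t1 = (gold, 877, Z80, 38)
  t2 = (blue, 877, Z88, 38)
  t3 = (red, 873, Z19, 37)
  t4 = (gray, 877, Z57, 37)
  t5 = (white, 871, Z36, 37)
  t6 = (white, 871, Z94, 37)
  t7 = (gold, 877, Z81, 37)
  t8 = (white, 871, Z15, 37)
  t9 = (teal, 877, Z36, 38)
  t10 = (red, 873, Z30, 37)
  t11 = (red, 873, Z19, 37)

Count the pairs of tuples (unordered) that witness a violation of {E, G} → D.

4

(E=877, G=38): violating pairs (1,2), (1,9), (2,9) — 3 pairs.
(E=873, G=37): all 3 rows agree on D — 0 pairs.
(E=877, G=37): violating pairs (4,7) — 1 pair.
(E=871, G=37): all 3 rows agree on D — 0 pairs.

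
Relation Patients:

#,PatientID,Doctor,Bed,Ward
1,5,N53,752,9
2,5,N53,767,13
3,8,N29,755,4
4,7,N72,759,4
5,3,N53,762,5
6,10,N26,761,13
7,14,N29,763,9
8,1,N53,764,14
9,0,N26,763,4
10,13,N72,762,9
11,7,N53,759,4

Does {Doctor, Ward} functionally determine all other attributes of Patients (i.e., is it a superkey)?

Yes

All 11 rows have distinct {Doctor, Ward} values, so {Doctor, Ward} → (all attributes) holds and {Doctor, Ward} is a superkey.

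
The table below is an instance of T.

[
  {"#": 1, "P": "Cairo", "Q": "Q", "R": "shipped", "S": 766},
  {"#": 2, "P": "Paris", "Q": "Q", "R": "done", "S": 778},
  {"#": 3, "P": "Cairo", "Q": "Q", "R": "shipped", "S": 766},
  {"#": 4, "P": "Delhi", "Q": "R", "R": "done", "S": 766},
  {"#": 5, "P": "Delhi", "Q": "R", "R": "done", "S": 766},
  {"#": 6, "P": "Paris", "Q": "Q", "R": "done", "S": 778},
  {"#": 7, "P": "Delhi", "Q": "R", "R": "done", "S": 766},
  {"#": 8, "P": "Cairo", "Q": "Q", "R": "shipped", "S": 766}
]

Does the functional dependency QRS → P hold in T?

(Q=Q, R=shipped, S=766): rows 1, 3, 8 → P = Cairo, Cairo, Cairo ✓
(Q=Q, R=done, S=778): rows 2, 6 → P = Paris, Paris ✓
(Q=R, R=done, S=766): rows 4, 5, 7 → P = Delhi, Delhi, Delhi ✓
Every QRS value is associated with a single P value, so QRS → P holds.

Yes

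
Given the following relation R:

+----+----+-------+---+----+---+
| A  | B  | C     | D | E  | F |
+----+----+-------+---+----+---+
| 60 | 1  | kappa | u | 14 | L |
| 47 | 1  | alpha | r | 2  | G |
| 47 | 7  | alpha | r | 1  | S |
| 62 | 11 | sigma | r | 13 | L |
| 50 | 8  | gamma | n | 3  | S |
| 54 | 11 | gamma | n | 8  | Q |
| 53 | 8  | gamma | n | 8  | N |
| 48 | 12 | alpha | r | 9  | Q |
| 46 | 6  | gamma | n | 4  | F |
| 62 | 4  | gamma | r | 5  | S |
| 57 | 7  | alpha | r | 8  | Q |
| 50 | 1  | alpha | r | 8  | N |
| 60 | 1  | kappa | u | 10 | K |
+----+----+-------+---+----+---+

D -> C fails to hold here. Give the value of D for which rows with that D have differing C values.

D=u: 2 rows → C = kappa, kappa ✓
D=r: 7 rows → C takes values {alpha, sigma, gamma} — violation
D=n: 4 rows → C = gamma, gamma, gamma, gamma ✓
The only D value with inconsistent C is D=r.

r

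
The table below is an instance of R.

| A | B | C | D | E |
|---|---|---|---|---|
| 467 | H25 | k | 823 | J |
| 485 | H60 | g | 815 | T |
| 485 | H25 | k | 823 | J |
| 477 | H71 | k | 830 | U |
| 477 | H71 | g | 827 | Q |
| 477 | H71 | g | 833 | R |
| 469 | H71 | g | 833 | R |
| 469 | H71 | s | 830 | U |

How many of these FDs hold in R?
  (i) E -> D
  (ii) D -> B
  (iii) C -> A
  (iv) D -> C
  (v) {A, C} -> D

2

(i) E -> D: every LHS value maps to a single RHS value — holds.
(ii) D -> B: every LHS value maps to a single RHS value — holds.
(iii) C -> A: C=k: 3 rows → A takes values {467, 485, 477} — violation; C=g: 4 rows → A takes values {485, 477, 469} — violation — fails.
(iv) D -> C: D=830: 2 rows → C takes values {k, s} — violation — fails.
(v) {A, C} -> D: (A=477, C=g): 2 rows → D takes values {827, 833} — violation — fails.
2 of the 5 dependencies hold.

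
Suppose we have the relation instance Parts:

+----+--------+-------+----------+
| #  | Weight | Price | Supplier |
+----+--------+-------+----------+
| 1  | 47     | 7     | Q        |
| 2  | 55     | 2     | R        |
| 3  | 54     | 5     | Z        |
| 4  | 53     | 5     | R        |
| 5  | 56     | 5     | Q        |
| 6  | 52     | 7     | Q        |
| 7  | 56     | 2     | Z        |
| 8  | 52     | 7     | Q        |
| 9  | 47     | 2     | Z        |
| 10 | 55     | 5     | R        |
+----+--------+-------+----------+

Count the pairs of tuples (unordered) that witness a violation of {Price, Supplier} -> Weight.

(Price=7, Supplier=Q): violating pairs (1,6), (1,8) — 2 pairs.
(Price=5, Supplier=R): violating pairs (4,10) — 1 pair.
(Price=2, Supplier=Z): violating pairs (7,9) — 1 pair.

4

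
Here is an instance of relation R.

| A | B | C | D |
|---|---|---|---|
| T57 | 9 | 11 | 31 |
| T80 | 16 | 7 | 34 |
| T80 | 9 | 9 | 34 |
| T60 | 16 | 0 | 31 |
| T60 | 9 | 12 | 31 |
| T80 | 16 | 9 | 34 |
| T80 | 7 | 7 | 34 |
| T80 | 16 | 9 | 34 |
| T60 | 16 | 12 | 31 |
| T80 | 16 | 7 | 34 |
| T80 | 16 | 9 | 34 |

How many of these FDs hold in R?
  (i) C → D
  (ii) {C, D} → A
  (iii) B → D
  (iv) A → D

(i) C → D: every LHS value maps to a single RHS value — holds.
(ii) {C, D} → A: every LHS value maps to a single RHS value — holds.
(iii) B → D: B=9: 3 rows → D takes values {31, 34} — violation; B=16: 7 rows → D takes values {34, 31} — violation — fails.
(iv) A → D: every LHS value maps to a single RHS value — holds.
3 of the 4 dependencies hold.

3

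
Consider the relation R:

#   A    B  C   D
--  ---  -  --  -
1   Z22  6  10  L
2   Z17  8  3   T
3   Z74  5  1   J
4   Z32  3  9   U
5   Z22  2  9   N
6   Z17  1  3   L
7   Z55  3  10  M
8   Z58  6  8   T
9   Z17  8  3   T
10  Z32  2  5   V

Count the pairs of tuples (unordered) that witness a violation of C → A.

C=10: violating pairs (1,7) — 1 pair.
C=3: all 3 rows agree on A — 0 pairs.
C=9: violating pairs (4,5) — 1 pair.

2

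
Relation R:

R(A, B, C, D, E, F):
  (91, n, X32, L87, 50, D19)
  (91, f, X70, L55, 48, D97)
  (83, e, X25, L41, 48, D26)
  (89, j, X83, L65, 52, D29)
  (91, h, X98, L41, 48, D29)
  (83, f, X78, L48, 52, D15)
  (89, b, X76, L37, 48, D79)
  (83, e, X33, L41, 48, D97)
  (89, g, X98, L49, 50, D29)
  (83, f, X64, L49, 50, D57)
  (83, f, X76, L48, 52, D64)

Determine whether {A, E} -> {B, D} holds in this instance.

No

(A=91, E=50): 1 row → {B,D} = (n, L87) ✓
(A=91, E=48): 2 rows → {B,D} takes values {(f, L55), (h, L41)} — violation
(A=83, E=48): 2 rows → {B,D} = (e, L41), (e, L41) ✓
(A=89, E=52): 1 row → {B,D} = (j, L65) ✓
(A=83, E=52): 2 rows → {B,D} = (f, L48), (f, L48) ✓
(A=89, E=48): 1 row → {B,D} = (b, L37) ✓
(A=89, E=50): 1 row → {B,D} = (g, L49) ✓
(A=83, E=50): 1 row → {B,D} = (f, L49) ✓
Two rows agree on {A, E} but differ on {B, D}, so {A, E} -> {B, D} does not hold.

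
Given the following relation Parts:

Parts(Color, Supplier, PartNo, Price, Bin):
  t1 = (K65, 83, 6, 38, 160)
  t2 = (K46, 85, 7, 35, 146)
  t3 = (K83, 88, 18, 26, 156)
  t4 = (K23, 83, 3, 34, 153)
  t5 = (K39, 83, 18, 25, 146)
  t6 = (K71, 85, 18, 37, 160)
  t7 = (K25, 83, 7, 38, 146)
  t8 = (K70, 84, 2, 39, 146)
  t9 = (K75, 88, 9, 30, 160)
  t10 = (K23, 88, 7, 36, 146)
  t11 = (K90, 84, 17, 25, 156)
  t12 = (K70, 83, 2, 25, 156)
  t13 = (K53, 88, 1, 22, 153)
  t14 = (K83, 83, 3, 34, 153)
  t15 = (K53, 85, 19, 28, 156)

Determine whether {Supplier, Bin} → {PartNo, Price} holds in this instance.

(Supplier=83, Bin=160): row 1 → {PartNo,Price} = (6, 38) ✓
(Supplier=85, Bin=146): row 2 → {PartNo,Price} = (7, 35) ✓
(Supplier=88, Bin=156): row 3 → {PartNo,Price} = (18, 26) ✓
(Supplier=83, Bin=153): rows 4, 14 → {PartNo,Price} = (3, 34), (3, 34) ✓
(Supplier=83, Bin=146): rows 5, 7 → {PartNo,Price} takes values {(18, 25), (7, 38)} — violation
(Supplier=85, Bin=160): row 6 → {PartNo,Price} = (18, 37) ✓
(Supplier=84, Bin=146): row 8 → {PartNo,Price} = (2, 39) ✓
(Supplier=88, Bin=160): row 9 → {PartNo,Price} = (9, 30) ✓
(Supplier=88, Bin=146): row 10 → {PartNo,Price} = (7, 36) ✓
(Supplier=84, Bin=156): row 11 → {PartNo,Price} = (17, 25) ✓
(Supplier=83, Bin=156): row 12 → {PartNo,Price} = (2, 25) ✓
(Supplier=88, Bin=153): row 13 → {PartNo,Price} = (1, 22) ✓
(Supplier=85, Bin=156): row 15 → {PartNo,Price} = (19, 28) ✓
Two rows agree on {Supplier, Bin} but differ on {PartNo, Price}, so {Supplier, Bin} → {PartNo, Price} does not hold.

No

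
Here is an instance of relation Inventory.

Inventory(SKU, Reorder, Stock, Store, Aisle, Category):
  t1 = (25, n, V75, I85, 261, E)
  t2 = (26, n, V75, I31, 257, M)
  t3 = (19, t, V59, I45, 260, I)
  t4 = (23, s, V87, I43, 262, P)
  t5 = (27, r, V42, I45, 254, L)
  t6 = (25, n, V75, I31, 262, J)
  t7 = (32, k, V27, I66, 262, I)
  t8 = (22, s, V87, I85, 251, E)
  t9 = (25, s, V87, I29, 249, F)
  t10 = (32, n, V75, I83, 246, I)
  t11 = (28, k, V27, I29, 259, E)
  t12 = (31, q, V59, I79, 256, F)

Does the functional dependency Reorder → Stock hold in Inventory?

Reorder=n: rows 1, 2, 6, 10 → Stock = V75, V75, V75, V75 ✓
Reorder=t: row 3 → Stock = V59 ✓
Reorder=s: rows 4, 8, 9 → Stock = V87, V87, V87 ✓
Reorder=r: row 5 → Stock = V42 ✓
Reorder=k: rows 7, 11 → Stock = V27, V27 ✓
Reorder=q: row 12 → Stock = V59 ✓
Every Reorder value is associated with a single Stock value, so Reorder → Stock holds.

Yes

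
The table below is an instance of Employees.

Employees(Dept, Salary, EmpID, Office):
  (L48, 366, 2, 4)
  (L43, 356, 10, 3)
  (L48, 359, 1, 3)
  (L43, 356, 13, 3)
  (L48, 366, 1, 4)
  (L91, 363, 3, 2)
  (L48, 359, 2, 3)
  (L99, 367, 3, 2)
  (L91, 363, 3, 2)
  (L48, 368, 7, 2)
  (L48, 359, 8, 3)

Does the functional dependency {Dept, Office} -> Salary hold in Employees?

(Dept=L48, Office=4): 2 rows → Salary = 366, 366 ✓
(Dept=L43, Office=3): 2 rows → Salary = 356, 356 ✓
(Dept=L48, Office=3): 3 rows → Salary = 359, 359, 359 ✓
(Dept=L91, Office=2): 2 rows → Salary = 363, 363 ✓
(Dept=L99, Office=2): 1 row → Salary = 367 ✓
(Dept=L48, Office=2): 1 row → Salary = 368 ✓
Every {Dept, Office} value is associated with a single Salary value, so {Dept, Office} -> Salary holds.

Yes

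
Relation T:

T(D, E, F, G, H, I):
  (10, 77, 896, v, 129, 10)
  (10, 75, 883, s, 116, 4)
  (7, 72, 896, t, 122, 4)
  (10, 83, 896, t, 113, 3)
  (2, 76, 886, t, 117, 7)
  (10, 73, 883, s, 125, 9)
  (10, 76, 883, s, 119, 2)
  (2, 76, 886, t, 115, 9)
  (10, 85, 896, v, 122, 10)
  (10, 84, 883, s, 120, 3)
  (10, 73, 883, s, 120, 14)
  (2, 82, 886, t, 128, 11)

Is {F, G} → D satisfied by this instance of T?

(F=896, G=v): 2 rows → D = 10, 10 ✓
(F=883, G=s): 5 rows → D = 10, 10, 10, 10, 10 ✓
(F=896, G=t): 2 rows → D takes values {7, 10} — violation
(F=886, G=t): 3 rows → D = 2, 2, 2 ✓
Two rows agree on {F, G} but differ on D, so {F, G} → D does not hold.

No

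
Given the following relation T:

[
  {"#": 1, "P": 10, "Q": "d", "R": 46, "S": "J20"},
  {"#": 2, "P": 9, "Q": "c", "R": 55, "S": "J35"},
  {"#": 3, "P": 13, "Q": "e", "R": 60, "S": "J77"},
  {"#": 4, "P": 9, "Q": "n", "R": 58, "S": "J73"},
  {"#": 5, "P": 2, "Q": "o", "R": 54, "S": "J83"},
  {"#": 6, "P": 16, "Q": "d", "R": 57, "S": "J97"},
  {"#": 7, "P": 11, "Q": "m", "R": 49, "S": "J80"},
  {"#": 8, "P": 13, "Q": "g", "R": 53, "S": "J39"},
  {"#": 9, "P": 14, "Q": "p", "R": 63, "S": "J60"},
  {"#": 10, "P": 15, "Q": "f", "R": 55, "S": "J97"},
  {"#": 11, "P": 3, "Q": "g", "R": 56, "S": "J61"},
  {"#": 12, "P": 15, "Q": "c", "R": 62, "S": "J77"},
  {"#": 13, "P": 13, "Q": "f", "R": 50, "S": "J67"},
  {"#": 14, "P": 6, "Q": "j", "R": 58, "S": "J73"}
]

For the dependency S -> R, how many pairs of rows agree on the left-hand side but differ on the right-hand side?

2

S=J77: violating pairs (3,12) — 1 pair.
S=J73: all 2 rows agree on R — 0 pairs.
S=J97: violating pairs (6,10) — 1 pair.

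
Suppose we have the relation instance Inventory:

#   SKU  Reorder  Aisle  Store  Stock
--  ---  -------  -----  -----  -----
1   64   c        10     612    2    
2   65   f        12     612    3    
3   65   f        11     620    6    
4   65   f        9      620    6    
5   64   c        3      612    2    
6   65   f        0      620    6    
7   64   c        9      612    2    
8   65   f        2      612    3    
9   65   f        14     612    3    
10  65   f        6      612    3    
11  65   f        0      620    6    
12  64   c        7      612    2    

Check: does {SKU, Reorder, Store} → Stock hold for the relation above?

(SKU=64, Reorder=c, Store=612): rows 1, 5, 7, 12 → Stock = 2, 2, 2, 2 ✓
(SKU=65, Reorder=f, Store=612): rows 2, 8, 9, 10 → Stock = 3, 3, 3, 3 ✓
(SKU=65, Reorder=f, Store=620): rows 3, 4, 6, 11 → Stock = 6, 6, 6, 6 ✓
Every {SKU, Reorder, Store} value is associated with a single Stock value, so {SKU, Reorder, Store} → Stock holds.

Yes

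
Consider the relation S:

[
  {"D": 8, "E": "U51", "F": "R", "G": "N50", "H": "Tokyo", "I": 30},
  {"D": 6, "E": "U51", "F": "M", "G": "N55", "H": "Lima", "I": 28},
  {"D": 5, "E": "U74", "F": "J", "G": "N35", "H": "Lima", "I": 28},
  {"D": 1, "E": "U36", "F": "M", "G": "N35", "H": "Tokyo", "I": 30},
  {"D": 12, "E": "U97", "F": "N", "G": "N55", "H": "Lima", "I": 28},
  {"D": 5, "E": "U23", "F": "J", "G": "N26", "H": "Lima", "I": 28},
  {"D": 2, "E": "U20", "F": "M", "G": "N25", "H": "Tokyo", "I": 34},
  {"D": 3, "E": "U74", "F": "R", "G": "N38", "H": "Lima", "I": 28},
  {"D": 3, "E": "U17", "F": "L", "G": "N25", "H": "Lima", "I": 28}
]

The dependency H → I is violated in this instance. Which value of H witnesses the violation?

Tokyo

H=Tokyo: 3 rows → I takes values {30, 34} — violation
H=Lima: 6 rows → I = 28, 28, 28, 28, 28, 28 ✓
The only H value with inconsistent I is H=Tokyo.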